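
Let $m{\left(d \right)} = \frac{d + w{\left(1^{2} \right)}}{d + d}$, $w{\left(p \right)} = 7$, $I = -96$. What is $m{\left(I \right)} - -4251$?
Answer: $\frac{816281}{192} \approx 4251.5$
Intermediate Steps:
$m{\left(d \right)} = \frac{7 + d}{2 d}$ ($m{\left(d \right)} = \frac{d + 7}{d + d} = \frac{7 + d}{2 d}$)
$m{\left(I \right)} - -4251 = \frac{7 - 96}{2 \left(-96\right)} - -4251 = \frac{1}{2} \left(- \frac{1}{96}\right) \left(-89\right) + 4251 = \frac{89}{192} + 4251 = \frac{816281}{192}$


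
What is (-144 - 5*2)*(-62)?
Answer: 9548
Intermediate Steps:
(-144 - 5*2)*(-62) = (-144 - 10)*(-62) = -154*(-62) = 9548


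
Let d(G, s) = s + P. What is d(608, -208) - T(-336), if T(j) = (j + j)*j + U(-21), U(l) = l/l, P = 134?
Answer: -225867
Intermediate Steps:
U(l) = 1
d(G, s) = 134 + s (d(G, s) = s + 134 = 134 + s)
T(j) = 1 + 2*j² (T(j) = (j + j)*j + 1 = (2*j)*j + 1 = 2*j² + 1 = 1 + 2*j²)
d(608, -208) - T(-336) = (134 - 208) - (1 + 2*(-336)²) = -74 - (1 + 2*112896) = -74 - (1 + 225792) = -74 - 1*225793 = -74 - 225793 = -225867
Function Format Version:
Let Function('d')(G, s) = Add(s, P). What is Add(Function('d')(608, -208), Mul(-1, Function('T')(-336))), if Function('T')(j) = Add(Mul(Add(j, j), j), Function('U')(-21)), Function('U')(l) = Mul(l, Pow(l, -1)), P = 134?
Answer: -225867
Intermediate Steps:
Function('U')(l) = 1
Function('d')(G, s) = Add(134, s) (Function('d')(G, s) = Add(s, 134) = Add(134, s))
Function('T')(j) = Add(1, Mul(2, Pow(j, 2))) (Function('T')(j) = Add(Mul(Add(j, j), j), 1) = Add(Mul(Mul(2, j), j), 1) = Add(Mul(2, Pow(j, 2)), 1) = Add(1, Mul(2, Pow(j, 2))))
Add(Function('d')(608, -208), Mul(-1, Function('T')(-336))) = Add(Add(134, -208), Mul(-1, Add(1, Mul(2, Pow(-336, 2))))) = Add(-74, Mul(-1, Add(1, Mul(2, 112896)))) = Add(-74, Mul(-1, Add(1, 225792))) = Add(-74, Mul(-1, 225793)) = Add(-74, -225793) = -225867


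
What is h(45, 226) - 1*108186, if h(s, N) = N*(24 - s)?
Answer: -112932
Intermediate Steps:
h(45, 226) - 1*108186 = 226*(24 - 1*45) - 1*108186 = 226*(24 - 45) - 108186 = 226*(-21) - 108186 = -4746 - 108186 = -112932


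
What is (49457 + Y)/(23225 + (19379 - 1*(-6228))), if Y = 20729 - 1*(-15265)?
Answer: 85451/48832 ≈ 1.7499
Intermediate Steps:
Y = 35994 (Y = 20729 + 15265 = 35994)
(49457 + Y)/(23225 + (19379 - 1*(-6228))) = (49457 + 35994)/(23225 + (19379 - 1*(-6228))) = 85451/(23225 + (19379 + 6228)) = 85451/(23225 + 25607) = 85451/48832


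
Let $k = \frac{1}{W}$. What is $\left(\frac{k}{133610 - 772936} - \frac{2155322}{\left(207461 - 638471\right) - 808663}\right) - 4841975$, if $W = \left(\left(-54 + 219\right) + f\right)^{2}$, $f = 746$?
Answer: $- \frac{3184847558124656173146511}{657758187871088558} \approx -4.842 \cdot 10^{6}$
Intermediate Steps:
$W = 829921$ ($W = \left(\left(-54 + 219\right) + 746\right)^{2} = \left(165 + 746\right)^{2} = 911^{2} = 829921$)
$k = \frac{1}{829921} \approx 1.2049 \cdot 10^{-6}$
$\left(\frac{k}{133610 - 772936} - \frac{2155322}{\left(207461 - 638471\right) - 808663}\right) - 4841975 = \left(\frac{1}{829921 \left(133610 - 772936\right)} - \frac{2155322}{\left(207461 - 638471\right) - 808663}\right) - 4841975 = \left(\frac{1}{829921 \left(-639326\right)} - \frac{2155322}{-431010 - 808663}\right) - 4841975 = \left(\frac{1}{829921} \left(- \frac{1}{639326}\right) - \frac{2155322}{-1239673}\right) - 4841975 = \left(- \frac{1}{530590073246} - - \frac{2155322}{1239673}\right) - 4841975 = \left(- \frac{1}{530590073246} + \frac{2155322}{1239673}\right) - 4841975 = \frac{1143592457847475539}{657758187871088558} - 4841975 = - \frac{3184847558124656173146511}{657758187871088558}$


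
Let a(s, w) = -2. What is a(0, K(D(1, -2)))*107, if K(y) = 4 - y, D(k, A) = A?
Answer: -214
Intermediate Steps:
a(0, K(D(1, -2)))*107 = -2*107 = -214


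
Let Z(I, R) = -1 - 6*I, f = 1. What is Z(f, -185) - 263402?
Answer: -263409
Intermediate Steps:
Z(f, -185) - 263402 = (-1 - 6*1) - 263402 = (-1 - 6) - 263402 = -7 - 263402 = -263409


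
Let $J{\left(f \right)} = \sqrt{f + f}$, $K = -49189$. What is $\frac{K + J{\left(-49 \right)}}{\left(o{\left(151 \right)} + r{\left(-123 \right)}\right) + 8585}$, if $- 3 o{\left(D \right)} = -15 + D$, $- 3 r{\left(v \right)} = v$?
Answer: $- \frac{147567}{25742} + \frac{21 i \sqrt{2}}{25742} \approx -5.7325 + 0.0011537 i$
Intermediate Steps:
$r{\left(v \right)} = - \frac{v}{3}$
$o{\left(D \right)} = 5 - \frac{D}{3}$ ($o{\left(D \right)} = - \frac{-15 + D}{3} = 5 - \frac{D}{3}$)
$J{\left(f \right)} = \sqrt{2} \sqrt{f}$ ($J{\left(f \right)} = \sqrt{2 f} = \sqrt{2} \sqrt{f}$)
$\frac{K + J{\left(-49 \right)}}{\left(o{\left(151 \right)} + r{\left(-123 \right)}\right) + 8585} = \frac{-49189 + \sqrt{2} \sqrt{-49}}{\left(\left(5 - \frac{151}{3}\right) - -41\right) + 8585} = \frac{-49189 + \sqrt{2} \cdot 7 i}{\left(\left(5 - \frac{151}{3}\right) + 41\right) + 8585} = \frac{-49189 + 7 i \sqrt{2}}{\left(- \frac{136}{3} + 41\right) + 8585} = \frac{-49189 + 7 i \sqrt{2}}{- \frac{13}{3} + 8585} = \frac{-49189 + 7 i \sqrt{2}}{\frac{25742}{3}} = \left(-49189 + 7 i \sqrt{2}\right) \frac{3}{25742} = - \frac{147567}{25742} + \frac{21 i \sqrt{2}}{25742}$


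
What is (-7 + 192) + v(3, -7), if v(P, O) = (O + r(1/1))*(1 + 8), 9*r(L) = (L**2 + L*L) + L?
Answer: 125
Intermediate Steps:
r(L) = L/9 + 2*L**2/9 (r(L) = ((L**2 + L*L) + L)/9 = ((L**2 + L**2) + L)/9 = (2*L**2 + L)/9 = (L + 2*L**2)/9 = L/9 + 2*L**2/9)
v(P, O) = 3 + 9*O (v(P, O) = (O + (1/9)*(1 + 2/1)/1)*(1 + 8) = (O + (1/9)*1*(1 + 2*1))*9 = (O + (1/9)*1*(1 + 2))*9 = (O + (1/9)*1*3)*9 = (O + 1/3)*9 = (1/3 + O)*9 = 3 + 9*O)
(-7 + 192) + v(3, -7) = (-7 + 192) + (3 + 9*(-7)) = 185 + (3 - 63) = 185 - 60 = 125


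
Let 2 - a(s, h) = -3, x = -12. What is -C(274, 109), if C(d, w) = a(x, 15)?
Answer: -5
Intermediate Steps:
a(s, h) = 5 (a(s, h) = 2 - 1*(-3) = 2 + 3 = 5)
C(d, w) = 5
-C(274, 109) = -1*5 = -5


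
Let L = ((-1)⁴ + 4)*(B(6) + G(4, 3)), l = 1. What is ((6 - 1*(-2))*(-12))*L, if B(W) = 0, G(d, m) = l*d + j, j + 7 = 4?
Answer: -480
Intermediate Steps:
j = -3 (j = -7 + 4 = -3)
G(d, m) = -3 + d (G(d, m) = 1*d - 3 = d - 3 = -3 + d)
L = 5 (L = ((-1)⁴ + 4)*(0 + (-3 + 4)) = (1 + 4)*(0 + 1) = 5*1 = 5)
((6 - 1*(-2))*(-12))*L = ((6 - 1*(-2))*(-12))*5 = ((6 + 2)*(-12))*5 = (8*(-12))*5 = -96*5 = -480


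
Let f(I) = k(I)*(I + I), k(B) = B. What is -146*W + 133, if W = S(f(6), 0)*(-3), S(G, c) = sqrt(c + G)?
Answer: 133 + 2628*sqrt(2) ≈ 3849.6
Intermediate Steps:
f(I) = 2*I**2 (f(I) = I*(I + I) = I*(2*I) = 2*I**2)
S(G, c) = sqrt(G + c)
W = -18*sqrt(2) (W = sqrt(2*6**2 + 0)*(-3) = sqrt(2*36 + 0)*(-3) = sqrt(72 + 0)*(-3) = sqrt(72)*(-3) = (6*sqrt(2))*(-3) = -18*sqrt(2) ≈ -25.456)
-146*W + 133 = -(-2628)*sqrt(2) + 133 = 2628*sqrt(2) + 133 = 133 + 2628*sqrt(2)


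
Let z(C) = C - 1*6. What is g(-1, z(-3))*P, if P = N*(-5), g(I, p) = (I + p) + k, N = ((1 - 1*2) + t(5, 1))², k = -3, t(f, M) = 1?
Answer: 0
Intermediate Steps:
z(C) = -6 + C (z(C) = C - 6 = -6 + C)
N = 0 (N = ((1 - 1*2) + 1)² = ((1 - 2) + 1)² = (-1 + 1)² = 0² = 0)
g(I, p) = -3 + I + p (g(I, p) = (I + p) - 3 = -3 + I + p)
P = 0 (P = 0*(-5) = 0)
g(-1, z(-3))*P = (-3 - 1 + (-6 - 3))*0 = (-3 - 1 - 9)*0 = -13*0 = 0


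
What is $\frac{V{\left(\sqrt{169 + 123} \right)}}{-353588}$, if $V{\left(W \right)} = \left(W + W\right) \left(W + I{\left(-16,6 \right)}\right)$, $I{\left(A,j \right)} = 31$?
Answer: $- \frac{146}{88397} - \frac{31 \sqrt{73}}{88397} \approx -0.0046479$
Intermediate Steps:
$V{\left(W \right)} = 2 W \left(31 + W\right)$ ($V{\left(W \right)} = \left(W + W\right) \left(W + 31\right) = 2 W \left(31 + W\right)$)
$\frac{V{\left(\sqrt{169 + 123} \right)}}{-353588} = \frac{2 \sqrt{169 + 123} \left(31 + \sqrt{169 + 123}\right)}{-353588} = 2 \sqrt{292} \left(31 + \sqrt{292}\right) \left(- \frac{1}{353588}\right) = 2 \cdot 2 \sqrt{73} \left(31 + 2 \sqrt{73}\right) \left(- \frac{1}{353588}\right) = 4 \sqrt{73} \left(31 + 2 \sqrt{73}\right) \left(- \frac{1}{353588}\right) = - \frac{\sqrt{73} \left(31 + 2 \sqrt{73}\right)}{88397}$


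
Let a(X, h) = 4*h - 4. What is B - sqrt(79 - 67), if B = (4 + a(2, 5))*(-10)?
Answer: -200 - 2*sqrt(3) ≈ -203.46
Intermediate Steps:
a(X, h) = -4 + 4*h
B = -200 (B = (4 + (-4 + 4*5))*(-10) = (4 + (-4 + 20))*(-10) = (4 + 16)*(-10) = 20*(-10) = -200)
B - sqrt(79 - 67) = -200 - sqrt(79 - 67) = -200 - sqrt(12) = -200 - 2*sqrt(3)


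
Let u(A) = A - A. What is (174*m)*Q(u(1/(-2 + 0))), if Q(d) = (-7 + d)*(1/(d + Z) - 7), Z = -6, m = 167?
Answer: 1457743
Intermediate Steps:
u(A) = 0
Q(d) = (-7 + d)*(-7 + 1/(-6 + d)) (Q(d) = (-7 + d)*(1/(d - 6) - 7) = (-7 + d)*(1/(-6 + d) - 7) = (-7 + d)*(-7 + 1/(-6 + d)))
(174*m)*Q(u(1/(-2 + 0))) = (174*167)*((-301 - 7*0² + 92*0)/(-6 + 0)) = 29058*((-301 - 7*0 + 0)/(-6)) = 29058*(-(-301 + 0 + 0)/6) = 29058*(-⅙*(-301)) = 29058*(301/6) = 1457743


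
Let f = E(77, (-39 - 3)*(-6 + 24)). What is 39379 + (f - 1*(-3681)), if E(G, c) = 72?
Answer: 43132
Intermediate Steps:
f = 72
39379 + (f - 1*(-3681)) = 39379 + (72 - 1*(-3681)) = 39379 + (72 + 3681) = 39379 + 3753 = 43132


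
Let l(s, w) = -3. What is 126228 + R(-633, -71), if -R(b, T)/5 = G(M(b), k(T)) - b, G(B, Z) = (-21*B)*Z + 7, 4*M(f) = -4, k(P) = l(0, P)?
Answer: 123343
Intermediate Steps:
k(P) = -3
M(f) = -1 (M(f) = (¼)*(-4) = -1)
G(B, Z) = 7 - 21*B*Z (G(B, Z) = -21*B*Z + 7 = 7 - 21*B*Z)
R(b, T) = 280 + 5*b (R(b, T) = -5*((7 - 21*(-1)*(-3)) - b) = -5*((7 - 63) - b) = -5*(-56 - b) = 280 + 5*b)
126228 + R(-633, -71) = 126228 + (280 + 5*(-633)) = 126228 + (280 - 3165) = 126228 - 2885 = 123343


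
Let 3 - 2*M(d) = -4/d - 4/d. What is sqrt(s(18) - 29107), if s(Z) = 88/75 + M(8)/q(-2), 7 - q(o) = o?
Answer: I*sqrt(6548761)/15 ≈ 170.6*I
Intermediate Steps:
q(o) = 7 - o
M(d) = 3/2 + 4/d (M(d) = 3/2 - (-4/d - 4/d)/2 = 3/2 - (-4)/d = 3/2 + 4/d)
s(Z) = 314/225 (s(Z) = 88/75 + (3/2 + 4/8)/(7 - 1*(-2)) = 88*(1/75) + (3/2 + 4*(1/8))/(7 + 2) = 88/75 + (3/2 + 1/2)/9 = 88/75 + 2*(1/9) = 88/75 + 2/9 = 314/225)
sqrt(s(18) - 29107) = sqrt(314/225 - 29107) = sqrt(-6548761/225) = I*sqrt(6548761)/15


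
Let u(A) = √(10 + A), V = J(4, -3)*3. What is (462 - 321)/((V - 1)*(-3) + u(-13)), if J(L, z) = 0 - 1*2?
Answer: 987/148 - 47*I*√3/148 ≈ 6.6689 - 0.55004*I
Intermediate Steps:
J(L, z) = -2 (J(L, z) = 0 - 2 = -2)
V = -6 (V = -2*3 = -6)
(462 - 321)/((V - 1)*(-3) + u(-13)) = (462 - 321)/((-6 - 1)*(-3) + √(10 - 13)) = 141/(-7*(-3) + √(-3)) = 141/(21 + I*√3)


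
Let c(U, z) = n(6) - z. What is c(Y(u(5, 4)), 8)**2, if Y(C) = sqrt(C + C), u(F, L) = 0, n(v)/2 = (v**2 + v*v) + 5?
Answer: 21316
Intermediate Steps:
n(v) = 10 + 4*v**2 (n(v) = 2*((v**2 + v*v) + 5) = 2*((v**2 + v**2) + 5) = 2*(2*v**2 + 5) = 2*(5 + 2*v**2) = 10 + 4*v**2)
Y(C) = sqrt(2)*sqrt(C) (Y(C) = sqrt(2*C) = sqrt(2)*sqrt(C))
c(U, z) = 154 - z (c(U, z) = (10 + 4*6**2) - z = (10 + 4*36) - z = (10 + 144) - z = 154 - z)
c(Y(u(5, 4)), 8)**2 = (154 - 1*8)**2 = (154 - 8)**2 = 146**2 = 21316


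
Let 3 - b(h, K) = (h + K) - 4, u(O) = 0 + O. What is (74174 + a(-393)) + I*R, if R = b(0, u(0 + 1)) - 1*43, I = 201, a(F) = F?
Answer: 66344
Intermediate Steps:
u(O) = O
b(h, K) = 7 - K - h (b(h, K) = 3 - ((h + K) - 4) = 3 - ((K + h) - 4) = 3 - (-4 + K + h) = 3 + (4 - K - h) = 7 - K - h)
R = -37 (R = (7 - (0 + 1) - 1*0) - 1*43 = (7 - 1*1 + 0) - 43 = (7 - 1 + 0) - 43 = 6 - 43 = -37)
(74174 + a(-393)) + I*R = (74174 - 393) + 201*(-37) = 73781 - 7437 = 66344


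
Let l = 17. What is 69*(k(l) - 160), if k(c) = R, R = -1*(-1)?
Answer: -10971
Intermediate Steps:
R = 1
k(c) = 1
69*(k(l) - 160) = 69*(1 - 160) = 69*(-159) = -10971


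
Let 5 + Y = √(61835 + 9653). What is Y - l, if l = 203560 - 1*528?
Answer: -203037 + 8*√1117 ≈ -2.0277e+5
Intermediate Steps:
l = 203032 (l = 203560 - 528 = 203032)
Y = -5 + 8*√1117 (Y = -5 + √(61835 + 9653) = -5 + √71488 = -5 + 8*√1117 ≈ 262.37)
Y - l = (-5 + 8*√1117) - 1*203032 = (-5 + 8*√1117) - 203032 = -203037 + 8*√1117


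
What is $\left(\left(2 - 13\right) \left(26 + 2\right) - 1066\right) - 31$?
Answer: $-1405$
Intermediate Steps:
$\left(\left(2 - 13\right) \left(26 + 2\right) - 1066\right) - 31 = \left(\left(-11\right) 28 - 1066\right) - 31 = \left(-308 - 1066\right) - 31 = -1374 - 31 = -1405$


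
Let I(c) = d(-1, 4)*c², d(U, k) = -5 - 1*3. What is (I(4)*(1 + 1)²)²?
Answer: 262144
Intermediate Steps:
d(U, k) = -8 (d(U, k) = -5 - 3 = -8)
I(c) = -8*c²
(I(4)*(1 + 1)²)² = ((-8*4²)*(1 + 1)²)² = (-8*16*2²)² = (-128*4)² = (-512)² = 262144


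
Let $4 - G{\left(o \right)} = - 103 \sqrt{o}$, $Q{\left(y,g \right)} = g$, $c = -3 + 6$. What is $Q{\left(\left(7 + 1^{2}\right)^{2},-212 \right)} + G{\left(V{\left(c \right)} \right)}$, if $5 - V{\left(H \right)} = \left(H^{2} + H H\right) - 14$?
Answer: $-105$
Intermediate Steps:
$c = 3$
$V{\left(H \right)} = 19 - 2 H^{2}$ ($V{\left(H \right)} = 5 - \left(\left(H^{2} + H H\right) - 14\right) = 5 - \left(\left(H^{2} + H^{2}\right) - 14\right) = 5 - \left(2 H^{2} - 14\right) = 5 - \left(-14 + 2 H^{2}\right) = 19 - 2 H^{2}$)
$G{\left(o \right)} = 4 + 103 \sqrt{o}$ ($G{\left(o \right)} = 4 - - 103 \sqrt{o} = 4 + 103 \sqrt{o}$)
$Q{\left(\left(7 + 1^{2}\right)^{2},-212 \right)} + G{\left(V{\left(c \right)} \right)} = -212 + \left(4 + 103 \sqrt{19 - 2 \cdot 3^{2}}\right) = -212 + \left(4 + 103 \sqrt{19 - 18}\right) = -212 + \left(4 + 103 \sqrt{1}\right) = -212 + \left(4 + 103 \cdot 1\right) = -212 + \left(4 + 103\right) = -212 + 107 = -105$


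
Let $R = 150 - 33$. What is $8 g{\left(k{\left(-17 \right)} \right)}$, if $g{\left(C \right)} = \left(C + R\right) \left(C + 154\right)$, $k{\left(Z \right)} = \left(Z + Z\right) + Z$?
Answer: $54384$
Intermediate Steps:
$R = 117$
$k{\left(Z \right)} = 3 Z$ ($k{\left(Z \right)} = 2 Z + Z = 3 Z$)
$g{\left(C \right)} = \left(117 + C\right) \left(154 + C\right)$ ($g{\left(C \right)} = \left(C + 117\right) \left(C + 154\right) = \left(117 + C\right) \left(154 + C\right)$)
$8 g{\left(k{\left(-17 \right)} \right)} = 8 \left(18018 + \left(3 \left(-17\right)\right)^{2} + 271 \cdot 3 \left(-17\right)\right) = 8 \left(18018 + \left(-51\right)^{2} + 271 \left(-51\right)\right) = 8 \left(18018 + 2601 - 13821\right) = 8 \cdot 6798 = 54384$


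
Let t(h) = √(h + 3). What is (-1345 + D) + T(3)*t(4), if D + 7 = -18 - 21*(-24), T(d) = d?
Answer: -866 + 3*√7 ≈ -858.06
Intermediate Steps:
t(h) = √(3 + h)
D = 479 (D = -7 + (-18 - 21*(-24)) = -7 + (-18 + 504) = -7 + 486 = 479)
(-1345 + D) + T(3)*t(4) = (-1345 + 479) + 3*√(3 + 4) = -866 + 3*√7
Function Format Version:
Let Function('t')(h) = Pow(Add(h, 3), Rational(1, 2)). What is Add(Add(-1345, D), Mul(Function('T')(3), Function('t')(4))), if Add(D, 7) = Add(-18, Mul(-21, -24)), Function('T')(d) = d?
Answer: Add(-866, Mul(3, Pow(7, Rational(1, 2)))) ≈ -858.06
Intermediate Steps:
Function('t')(h) = Pow(Add(3, h), Rational(1, 2))
D = 479 (D = Add(-7, Add(-18, Mul(-21, -24))) = Add(-7, Add(-18, 504)) = Add(-7, 486) = 479)
Add(Add(-1345, D), Mul(Function('T')(3), Function('t')(4))) = Add(Add(-1345, 479), Mul(3, Pow(Add(3, 4), Rational(1, 2)))) = Add(-866, Mul(3, Pow(7, Rational(1, 2))))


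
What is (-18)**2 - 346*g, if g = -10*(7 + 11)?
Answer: 62604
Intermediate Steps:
g = -180 (g = -10*18 = -180)
(-18)**2 - 346*g = (-18)**2 - 346*(-180) = 324 + 62280 = 62604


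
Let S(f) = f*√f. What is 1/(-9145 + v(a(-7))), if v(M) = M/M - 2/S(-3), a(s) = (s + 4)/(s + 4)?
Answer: -61722/564385969 + 3*I*√3/1128771938 ≈ -0.00010936 + 4.6034e-9*I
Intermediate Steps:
a(s) = 1 (a(s) = (4 + s)/(4 + s) = 1)
S(f) = f^(3/2)
v(M) = 1 - 2*I*√3/9 (v(M) = M/M - 2*I*√3/9 = 1 - 2*I*√3/9)
1/(-9145 + v(a(-7))) = 1/(-9145 + (1 - 2*I*√3/9)) = 1/(-9144 - 2*I*√3/9)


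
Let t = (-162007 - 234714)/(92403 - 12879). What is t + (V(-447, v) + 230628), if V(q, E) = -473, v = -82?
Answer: 18302449499/79524 ≈ 2.3015e+5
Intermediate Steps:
t = -396721/79524 ≈ -4.9887
t + (V(-447, v) + 230628) = -396721/79524 + (-473 + 230628) = -396721/79524 + 230155 = 18302449499/79524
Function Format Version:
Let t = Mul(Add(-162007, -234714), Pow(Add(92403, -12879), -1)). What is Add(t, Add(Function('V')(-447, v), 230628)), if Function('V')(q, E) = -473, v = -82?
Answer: Rational(18302449499, 79524) ≈ 2.3015e+5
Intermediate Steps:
t = Rational(-396721, 79524) (t = Mul(-396721, Pow(79524, -1)) = Mul(-396721, Rational(1, 79524)) = Rational(-396721, 79524) ≈ -4.9887)
Add(t, Add(Function('V')(-447, v), 230628)) = Add(Rational(-396721, 79524), Add(-473, 230628)) = Add(Rational(-396721, 79524), 230155) = Rational(18302449499, 79524)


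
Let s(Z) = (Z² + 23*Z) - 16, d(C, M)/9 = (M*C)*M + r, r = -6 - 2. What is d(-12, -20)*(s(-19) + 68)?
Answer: 1038528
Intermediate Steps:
r = -8
d(C, M) = -72 + 9*C*M² (d(C, M) = 9*((M*C)*M - 8) = 9*((C*M)*M - 8) = 9*(C*M² - 8) = 9*(-8 + C*M²) = -72 + 9*C*M²)
s(Z) = -16 + Z² + 23*Z
d(-12, -20)*(s(-19) + 68) = (-72 + 9*(-12)*(-20)²)*((-16 + (-19)² + 23*(-19)) + 68) = (-72 + 9*(-12)*400)*((-16 + 361 - 437) + 68) = (-72 - 43200)*(-92 + 68) = -43272*(-24) = 1038528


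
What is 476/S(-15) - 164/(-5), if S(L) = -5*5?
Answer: 344/25 ≈ 13.760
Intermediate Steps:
S(L) = -25
476/S(-15) - 164/(-5) = 476/(-25) - 164/(-5) = 476*(-1/25) - 164*(-⅕) = -476/25 + 164/5 = 344/25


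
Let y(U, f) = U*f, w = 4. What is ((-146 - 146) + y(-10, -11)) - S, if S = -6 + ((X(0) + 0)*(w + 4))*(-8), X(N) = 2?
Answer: -48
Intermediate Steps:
S = -134 (S = -6 + ((2 + 0)*(4 + 4))*(-8) = -6 + (2*8)*(-8) = -6 + 16*(-8) = -6 - 128 = -134)
((-146 - 146) + y(-10, -11)) - S = ((-146 - 146) - 10*(-11)) - 1*(-134) = (-292 + 110) + 134 = -182 + 134 = -48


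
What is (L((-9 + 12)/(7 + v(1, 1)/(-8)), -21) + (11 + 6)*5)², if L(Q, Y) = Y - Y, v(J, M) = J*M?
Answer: 7225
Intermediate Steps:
L(Q, Y) = 0
(L((-9 + 12)/(7 + v(1, 1)/(-8)), -21) + (11 + 6)*5)² = (0 + (11 + 6)*5)² = (0 + 17*5)² = (0 + 85)² = 85² = 7225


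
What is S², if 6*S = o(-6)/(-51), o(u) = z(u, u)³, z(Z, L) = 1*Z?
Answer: 144/289 ≈ 0.49827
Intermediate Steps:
z(Z, L) = Z
o(u) = u³
S = 12/17 (S = ((-6)³/(-51))/6 = (-216*(-1/51))/6 = (⅙)*(72/17) = 12/17 ≈ 0.70588)
S² = (12/17)² = 144/289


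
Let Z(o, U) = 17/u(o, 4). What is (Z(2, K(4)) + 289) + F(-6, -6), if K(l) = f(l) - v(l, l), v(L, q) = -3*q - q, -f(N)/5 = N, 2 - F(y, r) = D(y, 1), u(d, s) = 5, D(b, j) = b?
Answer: 1502/5 ≈ 300.40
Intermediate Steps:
F(y, r) = 2 - y
f(N) = -5*N
v(L, q) = -4*q
K(l) = -l (K(l) = -5*l - (-4)*l = -5*l + 4*l = -l)
Z(o, U) = 17/5
(Z(2, K(4)) + 289) + F(-6, -6) = (17/5 + 289) + (2 - 1*(-6)) = 1462/5 + (2 + 6) = 1462/5 + 8 = 1502/5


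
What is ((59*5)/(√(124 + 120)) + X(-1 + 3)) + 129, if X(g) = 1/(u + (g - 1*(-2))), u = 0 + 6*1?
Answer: 1291/10 + 295*√61/122 ≈ 147.99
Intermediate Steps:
u = 6 (u = 0 + 6 = 6)
X(g) = 1/(8 + g) (X(g) = 1/(6 + (g - 1*(-2))) = 1/(6 + (g + 2)) = 1/(6 + (2 + g)) = 1/(8 + g))
((59*5)/(√(124 + 120)) + X(-1 + 3)) + 129 = ((59*5)/(√(124 + 120)) + 1/(8 + (-1 + 3))) + 129 = (295/(√244) + 1/(8 + 2)) + 129 = (295/((2*√61)) + 1/10) + 129 = (295*(√61/122) + ⅒) + 129 = (295*√61/122 + ⅒) + 129 = (⅒ + 295*√61/122) + 129 = 1291/10 + 295*√61/122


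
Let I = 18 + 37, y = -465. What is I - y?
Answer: 520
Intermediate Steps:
I = 55
I - y = 55 - 1*(-465) = 55 + 465 = 520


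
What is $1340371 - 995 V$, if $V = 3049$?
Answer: $-1693384$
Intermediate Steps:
$1340371 - 995 V = 1340371 - 995 \cdot 3049 = 1340371 - 3033755 = -1693384$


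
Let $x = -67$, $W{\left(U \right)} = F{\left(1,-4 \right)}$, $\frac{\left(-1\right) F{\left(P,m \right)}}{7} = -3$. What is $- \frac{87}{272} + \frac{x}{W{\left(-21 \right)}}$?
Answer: $- \frac{20051}{5712} \approx -3.5103$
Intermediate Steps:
$F{\left(P,m \right)} = 21$ ($F{\left(P,m \right)} = \left(-7\right) \left(-3\right) = 21$)
$W{\left(U \right)} = 21$
$- \frac{87}{272} + \frac{x}{W{\left(-21 \right)}} = - \frac{87}{272} - \frac{67}{21} = - \frac{20051}{5712}$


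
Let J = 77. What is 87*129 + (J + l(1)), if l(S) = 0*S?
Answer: 11300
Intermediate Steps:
l(S) = 0
87*129 + (J + l(1)) = 87*129 + (77 + 0) = 11223 + 77 = 11300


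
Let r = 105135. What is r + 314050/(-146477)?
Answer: 15399545345/146477 ≈ 1.0513e+5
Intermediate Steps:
r + 314050/(-146477) = 105135 + 314050/(-146477) = 105135 + 314050*(-1/146477) = 105135 - 314050/146477 = 15399545345/146477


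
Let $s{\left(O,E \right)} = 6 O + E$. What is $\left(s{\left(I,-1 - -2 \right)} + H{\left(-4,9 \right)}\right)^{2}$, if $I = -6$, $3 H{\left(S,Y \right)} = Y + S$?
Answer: $\frac{10000}{9} \approx 1111.1$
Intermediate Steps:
$H{\left(S,Y \right)} = \frac{S}{3} + \frac{Y}{3}$ ($H{\left(S,Y \right)} = \frac{Y + S}{3} = \frac{S + Y}{3} = \frac{S}{3} + \frac{Y}{3}$)
$s{\left(O,E \right)} = E + 6 O$
$\left(s{\left(I,-1 - -2 \right)} + H{\left(-4,9 \right)}\right)^{2} = \left(\left(\left(-1 - -2\right) + 6 \left(-6\right)\right) + \left(\frac{1}{3} \left(-4\right) + \frac{1}{3} \cdot 9\right)\right)^{2} = \left(\left(\left(-1 + 2\right) - 36\right) + \left(- \frac{4}{3} + 3\right)\right)^{2} = \left(\left(1 - 36\right) + \frac{5}{3}\right)^{2} = \left(-35 + \frac{5}{3}\right)^{2} = \left(- \frac{100}{3}\right)^{2} = \frac{10000}{9}$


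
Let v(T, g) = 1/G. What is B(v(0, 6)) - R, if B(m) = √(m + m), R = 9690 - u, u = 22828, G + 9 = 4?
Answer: 13138 + I*√10/5 ≈ 13138.0 + 0.63246*I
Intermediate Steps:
G = -5 (G = -9 + 4 = -5)
v(T, g) = -⅕ (v(T, g) = 1/(-5) = -⅕)
R = -13138 (R = 9690 - 1*22828 = 9690 - 22828 = -13138)
B(m) = √2*√m (B(m) = √(2*m) = √2*√m)
B(v(0, 6)) - R = √2*√(-⅕) - 1*(-13138) = √2*(I*√5/5) + 13138 = I*√10/5 + 13138 = 13138 + I*√10/5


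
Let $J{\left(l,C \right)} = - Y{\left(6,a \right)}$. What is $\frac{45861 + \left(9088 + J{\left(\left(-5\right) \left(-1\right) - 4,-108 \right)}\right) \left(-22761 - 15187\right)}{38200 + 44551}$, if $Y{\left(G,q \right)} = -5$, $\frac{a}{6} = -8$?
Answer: $- \frac{345015303}{82751} \approx -4169.3$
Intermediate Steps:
$a = -48$ ($a = 6 \left(-8\right) = -48$)
$J{\left(l,C \right)} = 5$ ($J{\left(l,C \right)} = \left(-1\right) \left(-5\right) = 5$)
$\frac{45861 + \left(9088 + J{\left(\left(-5\right) \left(-1\right) - 4,-108 \right)}\right) \left(-22761 - 15187\right)}{38200 + 44551} = \frac{45861 + \left(9088 + 5\right) \left(-22761 - 15187\right)}{38200 + 44551} = \frac{45861 + 9093 \left(-37948\right)}{82751} = \left(45861 - 345061164\right) \frac{1}{82751} = \left(-345015303\right) \frac{1}{82751} = - \frac{345015303}{82751}$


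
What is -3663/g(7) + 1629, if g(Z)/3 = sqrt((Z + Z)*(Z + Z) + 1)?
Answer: 1629 - 1221*sqrt(197)/197 ≈ 1542.0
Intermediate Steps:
g(Z) = 3*sqrt(1 + 4*Z**2) (g(Z) = 3*sqrt((Z + Z)*(Z + Z) + 1) = 3*sqrt((2*Z)*(2*Z) + 1) = 3*sqrt(4*Z**2 + 1) = 3*sqrt(1 + 4*Z**2))
-3663/g(7) + 1629 = -3663*1/(3*sqrt(1 + 4*7**2)) + 1629 = -3663*1/(3*sqrt(1 + 4*49)) + 1629 = -3663*1/(3*sqrt(1 + 196)) + 1629 = -3663*sqrt(197)/591 + 1629 = -1221*sqrt(197)/197 + 1629 = 1629 - 1221*sqrt(197)/197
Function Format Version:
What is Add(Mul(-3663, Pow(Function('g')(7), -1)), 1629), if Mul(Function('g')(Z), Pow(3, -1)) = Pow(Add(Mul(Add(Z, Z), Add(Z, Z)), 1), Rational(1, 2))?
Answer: Add(1629, Mul(Rational(-1221, 197), Pow(197, Rational(1, 2)))) ≈ 1542.0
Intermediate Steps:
Function('g')(Z) = Mul(3, Pow(Add(1, Mul(4, Pow(Z, 2))), Rational(1, 2))) (Function('g')(Z) = Mul(3, Pow(Add(Mul(Add(Z, Z), Add(Z, Z)), 1), Rational(1, 2))) = Mul(3, Pow(Add(Mul(Mul(2, Z), Mul(2, Z)), 1), Rational(1, 2))) = Mul(3, Pow(Add(Mul(4, Pow(Z, 2)), 1), Rational(1, 2))) = Mul(3, Pow(Add(1, Mul(4, Pow(Z, 2))), Rational(1, 2))))
Add(Mul(-3663, Pow(Function('g')(7), -1)), 1629) = Add(Mul(-3663, Pow(Mul(3, Pow(Add(1, Mul(4, Pow(7, 2))), Rational(1, 2))), -1)), 1629) = Add(Mul(-3663, Pow(Mul(3, Pow(Add(1, Mul(4, 49)), Rational(1, 2))), -1)), 1629) = Add(Mul(-3663, Pow(Mul(3, Pow(Add(1, 196), Rational(1, 2))), -1)), 1629) = Add(Mul(-3663, Pow(Mul(3, Pow(197, Rational(1, 2))), -1)), 1629) = Add(Mul(-3663, Mul(Rational(1, 591), Pow(197, Rational(1, 2)))), 1629) = Add(Mul(Rational(-1221, 197), Pow(197, Rational(1, 2))), 1629) = Add(1629, Mul(Rational(-1221, 197), Pow(197, Rational(1, 2))))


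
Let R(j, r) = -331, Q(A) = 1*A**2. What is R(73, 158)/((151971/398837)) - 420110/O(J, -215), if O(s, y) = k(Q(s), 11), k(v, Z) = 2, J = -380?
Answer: -32054283452/151971 ≈ -2.1092e+5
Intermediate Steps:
Q(A) = A**2
O(s, y) = 2
R(73, 158)/((151971/398837)) - 420110/O(J, -215) = -331/(151971/398837) - 420110/2 = -331/(151971*(1/398837)) - 420110*1/2 = -331/151971/398837 - 210055 = -331*398837/151971 - 210055 = -132015047/151971 - 210055 = -32054283452/151971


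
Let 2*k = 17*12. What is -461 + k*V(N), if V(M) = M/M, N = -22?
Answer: -359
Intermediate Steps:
V(M) = 1
k = 102 (k = (17*12)/2 = (½)*204 = 102)
-461 + k*V(N) = -461 + 102*1 = -461 + 102 = -359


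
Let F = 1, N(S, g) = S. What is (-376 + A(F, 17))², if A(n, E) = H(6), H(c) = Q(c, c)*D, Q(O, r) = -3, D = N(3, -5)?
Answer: 148225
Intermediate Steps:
D = 3
H(c) = -9 (H(c) = -3*3 = -9)
A(n, E) = -9
(-376 + A(F, 17))² = (-376 - 9)² = (-385)² = 148225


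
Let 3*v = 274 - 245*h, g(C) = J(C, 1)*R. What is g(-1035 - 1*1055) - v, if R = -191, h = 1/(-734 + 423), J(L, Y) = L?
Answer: 372358811/933 ≈ 3.9910e+5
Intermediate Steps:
h = -1/311 (h = 1/(-311) = -1/311 ≈ -0.0032154)
g(C) = -191*C (g(C) = C*(-191) = -191*C)
v = 85459/933 (v = (274 - 245*(-1/311))/3 = (274 + 245/311)/3 = (⅓)*(85459/311) = 85459/933 ≈ 91.596)
g(-1035 - 1*1055) - v = -191*(-1035 - 1*1055) - 1*85459/933 = -191*(-1035 - 1055) - 85459/933 = -191*(-2090) - 85459/933 = 399190 - 85459/933 = 372358811/933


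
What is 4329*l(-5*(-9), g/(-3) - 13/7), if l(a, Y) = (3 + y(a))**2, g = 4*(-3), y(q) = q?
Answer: 9974016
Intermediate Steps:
g = -12
l(a, Y) = (3 + a)**2
4329*l(-5*(-9), g/(-3) - 13/7) = 4329*(3 - 5*(-9))**2 = 4329*(3 + 45)**2 = 4329*48**2 = 4329*2304 = 9974016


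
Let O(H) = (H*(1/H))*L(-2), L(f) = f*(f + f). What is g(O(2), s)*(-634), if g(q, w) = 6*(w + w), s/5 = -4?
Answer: 152160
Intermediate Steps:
s = -20 (s = 5*(-4) = -20)
L(f) = 2*f**2 (L(f) = f*(2*f) = 2*f**2)
O(H) = 8 (O(H) = (H*(1/H))*(2*(-2)**2) = (H/H)*(2*4) = 1*8 = 8)
g(q, w) = 12*w (g(q, w) = 6*(2*w) = 12*w)
g(O(2), s)*(-634) = (12*(-20))*(-634) = -240*(-634) = 152160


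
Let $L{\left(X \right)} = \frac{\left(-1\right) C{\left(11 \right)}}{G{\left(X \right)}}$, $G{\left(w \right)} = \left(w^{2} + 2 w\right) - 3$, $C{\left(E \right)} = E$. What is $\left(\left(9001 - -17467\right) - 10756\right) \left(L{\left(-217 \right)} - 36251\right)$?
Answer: $- \frac{6642961572264}{11663} \approx -5.6958 \cdot 10^{8}$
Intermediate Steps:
$G{\left(w \right)} = -3 + w^{2} + 2 w$
$L{\left(X \right)} = - \frac{11}{-3 + X^{2} + 2 X}$ ($L{\left(X \right)} = \frac{\left(-1\right) 11}{-3 + X^{2} + 2 X} = - \frac{11}{-3 + X^{2} + 2 X}$)
$\left(\left(9001 - -17467\right) - 10756\right) \left(L{\left(-217 \right)} - 36251\right) = \left(\left(9001 - -17467\right) - 10756\right) \left(- \frac{11}{-3 + \left(-217\right)^{2} + 2 \left(-217\right)} - 36251\right) = \left(\left(9001 + 17467\right) - 10756\right) \left(- \frac{11}{-3 + 47089 - 434} - 36251\right) = \left(26468 - 10756\right) \left(- \frac{11}{46652} - 36251\right) = 15712 \left(\left(-11\right) \frac{1}{46652} - 36251\right) = 15712 \left(- \frac{11}{46652} - 36251\right) = 15712 \left(- \frac{1691181663}{46652}\right) = - \frac{6642961572264}{11663}$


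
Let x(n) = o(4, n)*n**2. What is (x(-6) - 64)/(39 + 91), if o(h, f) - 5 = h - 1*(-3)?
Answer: 184/65 ≈ 2.8308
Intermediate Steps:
o(h, f) = 8 + h (o(h, f) = 5 + (h - 1*(-3)) = 5 + (h + 3) = 5 + (3 + h) = 8 + h)
x(n) = 12*n**2 (x(n) = (8 + 4)*n**2 = 12*n**2)
(x(-6) - 64)/(39 + 91) = (12*(-6)**2 - 64)/(39 + 91) = (12*36 - 64)/130 = (432 - 64)/130 = (1/130)*368 = 184/65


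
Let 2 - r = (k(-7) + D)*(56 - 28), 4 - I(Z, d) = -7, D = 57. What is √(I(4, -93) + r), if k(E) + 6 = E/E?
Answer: I*√1443 ≈ 37.987*I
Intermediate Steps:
k(E) = -5 (k(E) = -6 + E/E = -6 + 1 = -5)
I(Z, d) = 11 (I(Z, d) = 4 - 1*(-7) = 4 + 7 = 11)
r = -1454 (r = 2 - (-5 + 57)*(56 - 28) = 2 - 52*28 = 2 - 1*1456 = 2 - 1456 = -1454)
√(I(4, -93) + r) = √(11 - 1454) = √(-1443) = I*√1443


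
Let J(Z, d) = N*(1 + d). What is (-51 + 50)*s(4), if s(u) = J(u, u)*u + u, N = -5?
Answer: 96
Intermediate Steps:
J(Z, d) = -5 - 5*d (J(Z, d) = -5*(1 + d) = -5 - 5*d)
s(u) = u + u*(-5 - 5*u) (s(u) = (-5 - 5*u)*u + u = u*(-5 - 5*u) + u = u + u*(-5 - 5*u))
(-51 + 50)*s(4) = (-51 + 50)*(-1*4*(4 + 5*4)) = -(-1)*4*(4 + 20) = -(-1)*4*24 = -1*(-96) = 96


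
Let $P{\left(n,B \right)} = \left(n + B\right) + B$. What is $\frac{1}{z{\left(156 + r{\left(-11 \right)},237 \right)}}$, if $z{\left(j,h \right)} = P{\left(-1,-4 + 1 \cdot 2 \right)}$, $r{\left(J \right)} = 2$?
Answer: $- \frac{1}{5} \approx -0.2$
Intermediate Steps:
$P{\left(n,B \right)} = n + 2 B$ ($P{\left(n,B \right)} = \left(B + n\right) + B = n + 2 B$)
$z{\left(j,h \right)} = -5$ ($z{\left(j,h \right)} = -1 + 2 \left(-4 + 1 \cdot 2\right) = -1 + 2 \left(-4 + 2\right) = -1 + 2 \left(-2\right) = -1 - 4 = -5$)
$\frac{1}{z{\left(156 + r{\left(-11 \right)},237 \right)}} = \frac{1}{-5} = - \frac{1}{5}$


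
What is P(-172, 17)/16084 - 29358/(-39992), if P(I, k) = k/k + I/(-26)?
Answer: 191952567/261312727 ≈ 0.73457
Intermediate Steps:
P(I, k) = 1 - I/26 (P(I, k) = 1 + I*(-1/26) = 1 - I/26)
P(-172, 17)/16084 - 29358/(-39992) = (1 - 1/26*(-172))/16084 - 29358/(-39992) = (1 + 86/13)*(1/16084) - 29358*(-1/39992) = (99/13)*(1/16084) + 14679/19996 = 99/209092 + 14679/19996 = 191952567/261312727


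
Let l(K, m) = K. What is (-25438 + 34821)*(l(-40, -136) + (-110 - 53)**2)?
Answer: 248921607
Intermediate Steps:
(-25438 + 34821)*(l(-40, -136) + (-110 - 53)**2) = (-25438 + 34821)*(-40 + (-110 - 53)**2) = 9383*(-40 + (-163)**2) = 9383*(-40 + 26569) = 9383*26529 = 248921607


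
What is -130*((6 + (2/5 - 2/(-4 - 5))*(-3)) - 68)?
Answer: 24908/3 ≈ 8302.7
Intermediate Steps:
-130*((6 + (2/5 - 2/(-4 - 5))*(-3)) - 68) = -130*((6 + (2*(⅕) - 2/(-4 - 1*5))*(-3)) - 68) = -130*((6 + (⅖ - 2/(-4 - 5))*(-3)) - 68) = -130*((6 + (⅖ - 2/(-9))*(-3)) - 68) = -130*((6 + (⅖ - 2*(-⅑))*(-3)) - 68) = -130*((6 + (⅖ + 2/9)*(-3)) - 68) = -130*((6 + (28/45)*(-3)) - 68) = -130*((6 - 28/15) - 68) = -130*(62/15 - 68) = -130*(-958/15) = 24908/3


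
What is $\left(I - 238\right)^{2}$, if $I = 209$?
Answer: $841$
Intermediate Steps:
$\left(I - 238\right)^{2} = \left(209 - 238\right)^{2} = \left(-29\right)^{2} = 841$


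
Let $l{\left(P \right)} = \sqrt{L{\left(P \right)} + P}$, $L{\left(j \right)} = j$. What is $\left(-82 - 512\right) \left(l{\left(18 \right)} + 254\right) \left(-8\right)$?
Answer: $1235520$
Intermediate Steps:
$l{\left(P \right)} = \sqrt{2} \sqrt{P}$ ($l{\left(P \right)} = \sqrt{P + P} = \sqrt{2 P} = \sqrt{2} \sqrt{P}$)
$\left(-82 - 512\right) \left(l{\left(18 \right)} + 254\right) \left(-8\right) = \left(-82 - 512\right) \left(\sqrt{2} \sqrt{18} + 254\right) \left(-8\right) = - 594 \left(\sqrt{2} \cdot 3 \sqrt{2} + 254\right) \left(-8\right) = - 594 \left(6 + 254\right) \left(-8\right) = \left(-594\right) 260 \left(-8\right) = \left(-154440\right) \left(-8\right) = 1235520$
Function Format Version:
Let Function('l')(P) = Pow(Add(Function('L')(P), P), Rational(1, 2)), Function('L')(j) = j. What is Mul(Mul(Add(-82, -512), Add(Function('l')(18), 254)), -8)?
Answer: 1235520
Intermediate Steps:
Function('l')(P) = Mul(Pow(2, Rational(1, 2)), Pow(P, Rational(1, 2))) (Function('l')(P) = Pow(Add(P, P), Rational(1, 2)) = Pow(Mul(2, P), Rational(1, 2)) = Mul(Pow(2, Rational(1, 2)), Pow(P, Rational(1, 2))))
Mul(Mul(Add(-82, -512), Add(Function('l')(18), 254)), -8) = Mul(Mul(Add(-82, -512), Add(Mul(Pow(2, Rational(1, 2)), Pow(18, Rational(1, 2))), 254)), -8) = Mul(Mul(-594, Add(Mul(Pow(2, Rational(1, 2)), Mul(3, Pow(2, Rational(1, 2)))), 254)), -8) = Mul(Mul(-594, Add(6, 254)), -8) = Mul(Mul(-594, 260), -8) = Mul(-154440, -8) = 1235520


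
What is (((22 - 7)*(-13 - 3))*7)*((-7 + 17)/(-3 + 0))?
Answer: 5600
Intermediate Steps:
(((22 - 7)*(-13 - 3))*7)*((-7 + 17)/(-3 + 0)) = ((15*(-16))*7)*(10/(-3)) = (-240*7)*(10*(-⅓)) = -1680*(-10/3) = 5600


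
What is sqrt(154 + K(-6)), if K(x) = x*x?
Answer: sqrt(190) ≈ 13.784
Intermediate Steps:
K(x) = x**2
sqrt(154 + K(-6)) = sqrt(154 + (-6)**2) = sqrt(154 + 36) = sqrt(190)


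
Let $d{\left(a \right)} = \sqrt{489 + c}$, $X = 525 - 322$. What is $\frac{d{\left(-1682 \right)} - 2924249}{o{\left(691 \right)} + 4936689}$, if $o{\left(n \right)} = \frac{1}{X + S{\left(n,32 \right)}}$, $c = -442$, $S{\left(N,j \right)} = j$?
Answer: $- \frac{687198515}{1160121916} + \frac{235 \sqrt{47}}{1160121916} \approx -0.59235$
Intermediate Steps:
$X = 203$
$d{\left(a \right)} = \sqrt{47}$ ($d{\left(a \right)} = \sqrt{489 - 442} = \sqrt{47}$)
$o{\left(n \right)} = \frac{1}{235}$ ($o{\left(n \right)} = \frac{1}{203 + 32} = \frac{1}{235}$)
$\frac{d{\left(-1682 \right)} - 2924249}{o{\left(691 \right)} + 4936689} = \frac{\sqrt{47} - 2924249}{\frac{1}{235} + 4936689} = \frac{-2924249 + \sqrt{47}}{\frac{1160121916}{235}} = \left(-2924249 + \sqrt{47}\right) \frac{235}{1160121916} = - \frac{687198515}{1160121916} + \frac{235 \sqrt{47}}{1160121916}$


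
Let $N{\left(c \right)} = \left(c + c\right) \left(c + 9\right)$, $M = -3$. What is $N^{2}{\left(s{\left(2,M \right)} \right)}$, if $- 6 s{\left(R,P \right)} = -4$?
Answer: $\frac{13456}{81} \approx 166.12$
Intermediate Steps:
$s{\left(R,P \right)} = \frac{2}{3}$ ($s{\left(R,P \right)} = \left(- \frac{1}{6}\right) \left(-4\right) = \frac{2}{3}$)
$N{\left(c \right)} = 2 c \left(9 + c\right)$
$N^{2}{\left(s{\left(2,M \right)} \right)} = \left(2 \cdot \frac{2}{3} \left(9 + \frac{2}{3}\right)\right)^{2} = \left(2 \cdot \frac{2}{3} \cdot \frac{29}{3}\right)^{2} = \left(\frac{116}{9}\right)^{2} = \frac{13456}{81}$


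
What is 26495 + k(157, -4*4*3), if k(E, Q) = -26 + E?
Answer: 26626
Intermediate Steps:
26495 + k(157, -4*4*3) = 26495 + (-26 + 157) = 26495 + 131 = 26626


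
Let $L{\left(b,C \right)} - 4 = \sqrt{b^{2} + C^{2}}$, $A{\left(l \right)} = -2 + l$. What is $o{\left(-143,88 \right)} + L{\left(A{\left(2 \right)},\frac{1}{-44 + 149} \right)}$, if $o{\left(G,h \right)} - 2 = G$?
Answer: $- \frac{14384}{105} \approx -136.99$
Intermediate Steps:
$o{\left(G,h \right)} = 2 + G$
$L{\left(b,C \right)} = 4 + \sqrt{C^{2} + b^{2}}$ ($L{\left(b,C \right)} = 4 + \sqrt{b^{2} + C^{2}} = 4 + \sqrt{C^{2} + b^{2}}$)
$o{\left(-143,88 \right)} + L{\left(A{\left(2 \right)},\frac{1}{-44 + 149} \right)} = \left(2 - 143\right) + \left(4 + \sqrt{\left(\frac{1}{-44 + 149}\right)^{2} + \left(-2 + 2\right)^{2}}\right) = -141 + \left(4 + \sqrt{\left(\frac{1}{105}\right)^{2} + 0^{2}}\right) = -141 + \left(4 + \sqrt{\left(\frac{1}{105}\right)^{2} + 0}\right) = -141 + \left(4 + \sqrt{\frac{1}{11025} + 0}\right) = -141 + \left(4 + \sqrt{\frac{1}{11025}}\right) = -141 + \left(4 + \frac{1}{105}\right) = -141 + \frac{421}{105} = - \frac{14384}{105}$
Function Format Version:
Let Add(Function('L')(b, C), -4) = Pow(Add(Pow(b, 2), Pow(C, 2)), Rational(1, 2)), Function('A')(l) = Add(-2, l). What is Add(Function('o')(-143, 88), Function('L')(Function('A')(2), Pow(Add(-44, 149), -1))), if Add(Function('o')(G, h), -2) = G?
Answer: Rational(-14384, 105) ≈ -136.99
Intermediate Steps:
Function('o')(G, h) = Add(2, G)
Function('L')(b, C) = Add(4, Pow(Add(Pow(C, 2), Pow(b, 2)), Rational(1, 2))) (Function('L')(b, C) = Add(4, Pow(Add(Pow(b, 2), Pow(C, 2)), Rational(1, 2))) = Add(4, Pow(Add(Pow(C, 2), Pow(b, 2)), Rational(1, 2))))
Add(Function('o')(-143, 88), Function('L')(Function('A')(2), Pow(Add(-44, 149), -1))) = Add(Add(2, -143), Add(4, Pow(Add(Pow(Pow(Add(-44, 149), -1), 2), Pow(Add(-2, 2), 2)), Rational(1, 2)))) = Add(-141, Add(4, Pow(Add(Pow(Pow(105, -1), 2), Pow(0, 2)), Rational(1, 2)))) = Add(-141, Add(4, Pow(Add(Pow(Rational(1, 105), 2), 0), Rational(1, 2)))) = Add(-141, Add(4, Pow(Add(Rational(1, 11025), 0), Rational(1, 2)))) = Add(-141, Add(4, Pow(Rational(1, 11025), Rational(1, 2)))) = Add(-141, Add(4, Rational(1, 105))) = Add(-141, Rational(421, 105)) = Rational(-14384, 105)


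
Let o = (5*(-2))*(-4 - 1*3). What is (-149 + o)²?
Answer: 6241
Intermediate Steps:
o = 70 (o = -10*(-4 - 3) = -10*(-7) = 70)
(-149 + o)² = (-149 + 70)² = (-79)² = 6241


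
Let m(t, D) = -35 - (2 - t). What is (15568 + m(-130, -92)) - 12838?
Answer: 2563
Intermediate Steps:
m(t, D) = -37 + t (m(t, D) = -35 + (-2 + t) = -37 + t)
(15568 + m(-130, -92)) - 12838 = (15568 + (-37 - 130)) - 12838 = (15568 - 167) - 12838 = 15401 - 12838 = 2563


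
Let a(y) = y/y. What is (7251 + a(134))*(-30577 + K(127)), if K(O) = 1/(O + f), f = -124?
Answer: -665225960/3 ≈ -2.2174e+8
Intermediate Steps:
K(O) = 1/(-124 + O) (K(O) = 1/(O - 124) = 1/(-124 + O))
a(y) = 1
(7251 + a(134))*(-30577 + K(127)) = (7251 + 1)*(-30577 + 1/(-124 + 127)) = 7252*(-30577 + 1/3) = 7252*(-30577 + ⅓) = 7252*(-91730/3) = -665225960/3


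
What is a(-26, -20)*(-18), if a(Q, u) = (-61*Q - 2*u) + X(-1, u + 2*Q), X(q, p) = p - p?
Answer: -29268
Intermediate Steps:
X(q, p) = 0
a(Q, u) = -61*Q - 2*u (a(Q, u) = (-61*Q - 2*u) + 0 = -61*Q - 2*u)
a(-26, -20)*(-18) = (-61*(-26) - 2*(-20))*(-18) = (1586 + 40)*(-18) = 1626*(-18) = -29268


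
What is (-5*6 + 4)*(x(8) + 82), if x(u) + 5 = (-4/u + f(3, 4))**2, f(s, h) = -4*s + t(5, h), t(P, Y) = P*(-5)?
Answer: -77129/2 ≈ -38565.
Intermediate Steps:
t(P, Y) = -5*P
f(s, h) = -25 - 4*s (f(s, h) = -4*s - 5*5 = -4*s - 25 = -25 - 4*s)
x(u) = -5 + (-37 - 4/u)**2 (x(u) = -5 + (-4/u + (-25 - 4*3))**2 = -5 + (-4/u + (-25 - 12))**2 = -5 + (-4/u - 37)**2 = -5 + (-37 - 4/u)**2)
(-5*6 + 4)*(x(8) + 82) = (-5*6 + 4)*((1364 + 16/8**2 + 296/8) + 82) = (-30 + 4)*((1364 + 16*(1/64) + 296*(1/8)) + 82) = -26*((1364 + 1/4 + 37) + 82) = -26*(5605/4 + 82) = -26*5933/4 = -77129/2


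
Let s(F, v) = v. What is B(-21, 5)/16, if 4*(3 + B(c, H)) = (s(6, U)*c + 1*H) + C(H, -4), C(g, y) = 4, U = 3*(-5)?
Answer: 39/8 ≈ 4.8750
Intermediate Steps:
U = -15
B(c, H) = -2 - 15*c/4 + H/4 (B(c, H) = -3 + ((-15*c + 1*H) + 4)/4 = -3 + ((-15*c + H) + 4)/4 = -3 + ((H - 15*c) + 4)/4 = -3 + (4 + H - 15*c)/4 = -3 + (1 - 15*c/4 + H/4) = -2 - 15*c/4 + H/4)
B(-21, 5)/16 = (-2 - 15/4*(-21) + (¼)*5)/16 = (-2 + 315/4 + 5/4)*(1/16) = 78*(1/16) = 39/8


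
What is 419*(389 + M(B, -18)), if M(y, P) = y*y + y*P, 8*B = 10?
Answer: 2467491/16 ≈ 1.5422e+5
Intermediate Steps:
B = 5/4 (B = (⅛)*10 = 5/4 ≈ 1.2500)
M(y, P) = y² + P*y
419*(389 + M(B, -18)) = 419*(389 + 5*(-18 + 5/4)/4) = 419*(389 + (5/4)*(-67/4)) = 419*(389 - 335/16) = 419*(5889/16) = 2467491/16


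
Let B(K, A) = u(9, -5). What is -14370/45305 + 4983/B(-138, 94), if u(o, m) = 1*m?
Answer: -45165333/45305 ≈ -996.92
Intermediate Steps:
u(o, m) = m
B(K, A) = -5
-14370/45305 + 4983/B(-138, 94) = -14370/45305 + 4983/(-5) = -14370*1/45305 + 4983*(-⅕) = -2874/9061 - 4983/5 = -45165333/45305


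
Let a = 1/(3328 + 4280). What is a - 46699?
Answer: -355285991/7608 ≈ -46699.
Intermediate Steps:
a = 1/7608 ≈ 0.00013144
a - 46699 = 1/7608 - 46699 = -355285991/7608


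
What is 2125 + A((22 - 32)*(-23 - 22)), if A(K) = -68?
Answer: 2057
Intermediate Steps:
2125 + A((22 - 32)*(-23 - 22)) = 2125 - 68 = 2057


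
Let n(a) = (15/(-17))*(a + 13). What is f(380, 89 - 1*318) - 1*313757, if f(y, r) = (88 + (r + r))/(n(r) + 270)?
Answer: -245672360/783 ≈ -3.1376e+5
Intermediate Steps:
n(a) = -195/17 - 15*a/17 (n(a) = (15*(-1/17))*(13 + a) = -15*(13 + a)/17 = -195/17 - 15*a/17)
f(y, r) = (88 + 2*r)/(4395/17 - 15*r/17) (f(y, r) = (88 + (r + r))/((-195/17 - 15*r/17) + 270) = (88 + 2*r)/(4395/17 - 15*r/17))
f(380, 89 - 1*318) - 1*313757 = 34*(-44 - (89 - 1*318))/(15*(-293 + (89 - 1*318))) - 1*313757 = 34*(-44 - (89 - 318))/(15*(-293 + (89 - 318))) - 313757 = 34*(-44 - 1*(-229))/(15*(-293 - 229)) - 313757 = (34/15)*(-44 + 229)/(-522) - 313757 = (34/15)*(-1/522)*185 - 313757 = -629/783 - 313757 = -245672360/783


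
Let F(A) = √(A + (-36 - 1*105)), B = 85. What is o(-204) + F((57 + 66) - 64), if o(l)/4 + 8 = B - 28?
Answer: 196 + I*√82 ≈ 196.0 + 9.0554*I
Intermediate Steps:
o(l) = 196 (o(l) = -32 + 4*(85 - 28) = -32 + 4*57 = -32 + 228 = 196)
F(A) = √(-141 + A) (F(A) = √(A + (-36 - 105)) = √(A - 141) = √(-141 + A))
o(-204) + F((57 + 66) - 64) = 196 + √(-141 + ((57 + 66) - 64)) = 196 + √(-141 + (123 - 64)) = 196 + √(-141 + 59) = 196 + √(-82) = 196 + I*√82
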